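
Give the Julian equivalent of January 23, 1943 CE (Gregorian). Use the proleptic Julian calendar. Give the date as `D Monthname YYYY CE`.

10 January 1943 CE

The Julian–Gregorian offset here is 13 days (Julian trailing).
23 January 1943 Gregorian − 13 days → 10 January 1943 Julian.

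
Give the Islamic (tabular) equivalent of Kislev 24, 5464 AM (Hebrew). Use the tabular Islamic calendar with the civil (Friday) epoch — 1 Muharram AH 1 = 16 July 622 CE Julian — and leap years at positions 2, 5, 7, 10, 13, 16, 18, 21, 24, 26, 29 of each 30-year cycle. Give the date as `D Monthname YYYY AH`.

Both dates share Julian Day Number 2343403; in the tabular Islamic calendar that is 23 Rajab 1115 AH.

23 Rajab 1115 AH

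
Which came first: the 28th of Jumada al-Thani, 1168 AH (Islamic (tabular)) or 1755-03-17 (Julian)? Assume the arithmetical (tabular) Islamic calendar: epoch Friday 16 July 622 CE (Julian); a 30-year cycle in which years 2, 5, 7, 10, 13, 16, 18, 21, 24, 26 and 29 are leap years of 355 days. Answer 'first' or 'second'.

The two dates have Julian Day Numbers 2362161 and 2362147 respectively.
Since 2362147 < 2362161, the second date comes first.

second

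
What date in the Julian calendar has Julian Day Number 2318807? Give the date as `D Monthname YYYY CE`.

19 July 1636 CE

The Gregorian equivalent of JDN 2318807 is 29 July 1636.
In the Julian calendar that day is 19 July 1636 CE.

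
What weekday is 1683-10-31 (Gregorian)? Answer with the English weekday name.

JDN 2336067 mod 7 = 6, and JDN 0 was a Monday, so this is a Sunday.

Sunday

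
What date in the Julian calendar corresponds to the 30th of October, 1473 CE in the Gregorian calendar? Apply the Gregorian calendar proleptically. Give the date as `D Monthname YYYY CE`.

For dates in this range the Gregorian date is 9 days ahead of the Julian.
30 October 1473 Gregorian − 9 days → 21 October 1473 Julian.

21 October 1473 CE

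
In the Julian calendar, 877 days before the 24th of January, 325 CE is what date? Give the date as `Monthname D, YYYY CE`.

August 31, 322 CE

JDN of the 24th of January, 325 CE = 1839788.
1839788 − 877 = 1838911.
JDN 1838911 in the Julian calendar is August 31, 322 CE.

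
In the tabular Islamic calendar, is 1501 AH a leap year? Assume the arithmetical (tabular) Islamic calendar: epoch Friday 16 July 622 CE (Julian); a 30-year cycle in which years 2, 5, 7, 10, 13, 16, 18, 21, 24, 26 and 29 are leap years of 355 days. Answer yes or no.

no

Year 1501 AH is year 1 of its 30-year cycle; leap positions are 2, 5, 7, 10, 13, 16, 18, 21, 24, 26, 29, so it is a common year (354 days).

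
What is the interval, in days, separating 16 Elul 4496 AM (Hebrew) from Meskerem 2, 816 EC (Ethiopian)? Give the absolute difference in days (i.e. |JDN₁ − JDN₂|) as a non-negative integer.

31780

JDN of the first date = 1990121.
JDN of the second date = 2021901.
|2021901 − 1990121| = 31780.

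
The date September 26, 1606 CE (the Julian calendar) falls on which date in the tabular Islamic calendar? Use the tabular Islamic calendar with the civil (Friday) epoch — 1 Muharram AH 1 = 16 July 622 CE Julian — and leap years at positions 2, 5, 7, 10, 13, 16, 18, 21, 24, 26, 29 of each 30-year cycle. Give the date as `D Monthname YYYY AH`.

3 Jumada al-Thani 1015 AH

The source date corresponds to 6 October 1606 in the Gregorian calendar (JDN 2307918).
That day falls on 3 Jumada al-Thani 1015 AH in the tabular Islamic calendar.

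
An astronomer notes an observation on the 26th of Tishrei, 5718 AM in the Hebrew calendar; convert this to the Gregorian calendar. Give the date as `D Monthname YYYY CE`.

Both dates share Julian Day Number 2436133; in the Gregorian calendar that is 21 October 1957 CE.

21 October 1957 CE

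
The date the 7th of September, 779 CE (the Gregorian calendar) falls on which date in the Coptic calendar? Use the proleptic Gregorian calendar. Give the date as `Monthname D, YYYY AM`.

Both dates share Julian Day Number 2005833; in the Coptic calendar that is 5 Thout 496 AM.

Thout 5, 496 AM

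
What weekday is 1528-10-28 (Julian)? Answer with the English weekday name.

Wednesday

This is JDN 2279461 (7 November 1528 Gregorian).
2279461 ≡ 2 (mod 7); counting from Monday = 0 gives Wednesday.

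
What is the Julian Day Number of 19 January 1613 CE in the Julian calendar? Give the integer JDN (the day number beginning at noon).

2310225

Equivalently 29 January 1613 (Gregorian).
JDN 2451545 is 1 January 2000 CE (Gregorian); the target day is −141320 days from there, so JDN = 2310225.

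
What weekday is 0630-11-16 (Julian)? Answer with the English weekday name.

Friday

This is JDN 1951485 (19 November 630 Gregorian).
Since JDN mod 7 = 4 (0 = Monday), the day is Friday.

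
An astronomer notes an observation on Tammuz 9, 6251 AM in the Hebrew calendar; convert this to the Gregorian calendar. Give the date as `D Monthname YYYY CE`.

16 July 2491 CE

Julian Day Number of the source date = 2631076.
Converting JDN 2631076 to the Gregorian calendar gives 16 July 2491 CE.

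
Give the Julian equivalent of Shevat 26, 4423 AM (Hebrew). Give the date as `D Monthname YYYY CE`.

10 February 663 CE

Both dates share Julian Day Number 1963259; in the Julian calendar that is 10 February 663 CE.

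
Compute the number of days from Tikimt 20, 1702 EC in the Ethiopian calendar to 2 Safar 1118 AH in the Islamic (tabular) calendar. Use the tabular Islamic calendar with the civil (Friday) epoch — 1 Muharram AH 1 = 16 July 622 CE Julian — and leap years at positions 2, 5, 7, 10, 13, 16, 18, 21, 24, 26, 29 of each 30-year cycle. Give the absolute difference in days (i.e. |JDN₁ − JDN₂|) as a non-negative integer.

1261

First date → JDN 2345560; second date → JDN 2344299.
The interval is |2345560 − 2344299| = 1261 days.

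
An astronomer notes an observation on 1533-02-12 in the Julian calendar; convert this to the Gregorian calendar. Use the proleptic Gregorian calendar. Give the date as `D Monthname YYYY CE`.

22 February 1533 CE

At this point the Julian calendar is 10 days behind the Gregorian.
12 February 1533 Julian + 10 days → 22 February 1533 Gregorian.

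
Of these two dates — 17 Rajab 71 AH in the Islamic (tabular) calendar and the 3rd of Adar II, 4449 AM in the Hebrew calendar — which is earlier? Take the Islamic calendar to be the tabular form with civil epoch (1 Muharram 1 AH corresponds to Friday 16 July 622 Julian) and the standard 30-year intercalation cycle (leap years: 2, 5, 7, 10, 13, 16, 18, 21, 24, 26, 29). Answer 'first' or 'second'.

second

The two dates have Julian Day Numbers 1973439 and 1972774 respectively.
Since 1972774 < 1973439, the second date comes first.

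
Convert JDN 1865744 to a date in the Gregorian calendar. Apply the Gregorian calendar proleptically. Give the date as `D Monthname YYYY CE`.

JDN 2451545 is 1 Jan 2000; 1865744 is −585801 days from there.

18 February 396 CE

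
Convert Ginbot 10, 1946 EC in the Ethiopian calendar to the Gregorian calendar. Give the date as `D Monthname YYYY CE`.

18 May 1954 CE

Julian Day Number of the source date = 2434881.
Converting JDN 2434881 to the Gregorian calendar gives 18 May 1954 CE.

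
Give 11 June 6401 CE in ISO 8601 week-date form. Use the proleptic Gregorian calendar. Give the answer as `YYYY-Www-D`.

6401-W24-1

The weekday is Monday (ISO weekday 1).
That Monday belongs to ISO week 24 of ISO year 6401.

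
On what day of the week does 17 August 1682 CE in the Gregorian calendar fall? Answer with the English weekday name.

Monday

JDN 2335627 mod 7 = 0, and JDN 0 was a Monday, so this is a Monday.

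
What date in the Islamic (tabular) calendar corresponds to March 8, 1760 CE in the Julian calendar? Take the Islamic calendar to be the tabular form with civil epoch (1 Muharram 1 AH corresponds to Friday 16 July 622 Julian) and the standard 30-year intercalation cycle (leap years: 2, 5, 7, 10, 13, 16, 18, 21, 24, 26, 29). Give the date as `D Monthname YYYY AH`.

The source date corresponds to 19 March 1760 in the Gregorian calendar (JDN 2363965).
That day falls on 1 Sha'ban 1173 AH in the tabular Islamic calendar.

1 Sha'ban 1173 AH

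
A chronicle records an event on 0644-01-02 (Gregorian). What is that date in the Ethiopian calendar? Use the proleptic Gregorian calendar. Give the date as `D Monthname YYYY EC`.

3 Tir 636 EC

Julian Day Number of the source date = 1956277.
Converting JDN 1956277 to the Ethiopian calendar gives 3 Tir 636 EC.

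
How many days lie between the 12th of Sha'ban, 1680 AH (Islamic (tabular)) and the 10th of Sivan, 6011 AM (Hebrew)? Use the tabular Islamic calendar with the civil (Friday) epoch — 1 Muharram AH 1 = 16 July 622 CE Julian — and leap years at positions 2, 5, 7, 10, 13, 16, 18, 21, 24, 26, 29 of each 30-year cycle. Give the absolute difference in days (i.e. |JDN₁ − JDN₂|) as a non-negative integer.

268

First date → JDN 2543640; second date → JDN 2543372.
The interval is |2543640 − 2543372| = 268 days.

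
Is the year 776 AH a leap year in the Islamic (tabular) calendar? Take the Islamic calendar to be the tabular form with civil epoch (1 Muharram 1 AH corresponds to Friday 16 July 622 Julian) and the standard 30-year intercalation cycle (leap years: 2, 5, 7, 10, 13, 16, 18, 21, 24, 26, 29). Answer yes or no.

Year 776 AH is year 26 of its 30-year cycle; leap positions are 2, 5, 7, 10, 13, 16, 18, 21, 24, 26, 29, so it is a leap year (355 days).

yes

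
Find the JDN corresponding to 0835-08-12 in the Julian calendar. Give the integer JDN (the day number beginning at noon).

2026265

In the proleptic Gregorian calendar the same day is 16 August 835.
JDN 2451545 is 1 January 2000 CE (Gregorian); the target day is −425280 days from there, so JDN = 2026265.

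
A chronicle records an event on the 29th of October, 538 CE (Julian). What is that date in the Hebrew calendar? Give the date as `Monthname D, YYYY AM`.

Both dates share Julian Day Number 1917864; in the Hebrew calendar that is 19 Cheshvan 4299 AM.

Cheshvan 19, 4299 AM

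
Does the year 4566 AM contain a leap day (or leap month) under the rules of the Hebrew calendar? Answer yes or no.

Hebrew year 4566 is year 6 of its 19-year Metonic cycle; leap years are at positions 3, 6, 8, 11, 14, 17, 19, so it is a leap year (13 months).

yes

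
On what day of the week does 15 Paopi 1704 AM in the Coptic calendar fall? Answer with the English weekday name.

In the Gregorian calendar this is 26 October 1987 (JDN 2447095).
2447095 ≡ 0 (mod 7); counting from Monday = 0 gives Monday.

Monday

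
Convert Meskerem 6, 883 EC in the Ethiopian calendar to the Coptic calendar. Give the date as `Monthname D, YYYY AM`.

The source date corresponds to 7 September 890 in the proleptic Gregorian calendar (JDN 2046376).
That day falls on 6 Thout 607 AM in the Coptic calendar.

Thout 6, 607 AM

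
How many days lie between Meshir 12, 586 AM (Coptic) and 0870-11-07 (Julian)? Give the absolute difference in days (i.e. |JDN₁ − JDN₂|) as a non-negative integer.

274

JDN of the first date = 2038862.
JDN of the second date = 2039136.
|2039136 − 2038862| = 274.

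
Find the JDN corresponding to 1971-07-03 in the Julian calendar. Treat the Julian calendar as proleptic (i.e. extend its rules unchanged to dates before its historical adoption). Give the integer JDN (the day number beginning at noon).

2441149

In the Gregorian calendar the same day is 16 July 1971.
JDN 2451545 is 1 January 2000 CE (Gregorian); the target day is −10396 days from there, so JDN = 2441149.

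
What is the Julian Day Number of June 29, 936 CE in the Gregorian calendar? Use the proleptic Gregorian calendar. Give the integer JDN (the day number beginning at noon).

JDN 2299161 is 15 October 1582 CE (Gregorian); the target day is −236054 days from there, so JDN = 2063107.

2063107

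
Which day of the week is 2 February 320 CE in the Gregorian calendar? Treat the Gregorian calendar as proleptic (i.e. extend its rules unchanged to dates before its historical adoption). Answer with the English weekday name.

1837969 ≡ 0 (mod 7); counting from Monday = 0 gives Monday.

Monday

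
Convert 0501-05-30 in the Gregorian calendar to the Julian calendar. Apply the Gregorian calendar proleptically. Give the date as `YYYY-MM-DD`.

For dates in this range the Gregorian date is 2 days ahead of the Julian.
30 May 501 Gregorian − 2 days → 28 May 501 Julian.

0501-05-28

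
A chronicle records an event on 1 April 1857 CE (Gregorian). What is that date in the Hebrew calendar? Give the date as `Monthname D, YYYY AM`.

Both dates share Julian Day Number 2399406; in the Hebrew calendar that is 7 Nisan 5617 AM.

Nisan 7, 5617 AM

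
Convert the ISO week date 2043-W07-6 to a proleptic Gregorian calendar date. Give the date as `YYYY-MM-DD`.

ISO week 1 of 2043 is the week containing the first Thursday of 2043.
Week 7, day 6 (Saturday) lands on 2043-02-14.

2043-02-14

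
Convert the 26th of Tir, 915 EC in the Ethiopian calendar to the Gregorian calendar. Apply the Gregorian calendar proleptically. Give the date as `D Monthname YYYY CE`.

26 January 923 CE

Both dates share Julian Day Number 2058204; in the Gregorian calendar that is 26 January 923 CE.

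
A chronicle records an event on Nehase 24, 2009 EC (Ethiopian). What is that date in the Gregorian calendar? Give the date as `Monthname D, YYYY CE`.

August 30, 2017 CE

Both dates share Julian Day Number 2457996; in the Gregorian calendar that is 30 August 2017 CE.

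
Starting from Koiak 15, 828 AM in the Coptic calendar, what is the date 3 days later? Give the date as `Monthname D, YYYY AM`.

Koiak 18, 828 AM

JDN of Koiak 15, 828 AM = 2127196.
2127196 + 3 = 2127199.
JDN 2127199 in the Coptic calendar is Koiak 18, 828 AM.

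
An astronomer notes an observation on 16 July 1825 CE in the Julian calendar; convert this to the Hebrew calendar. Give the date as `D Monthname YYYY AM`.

Both dates share Julian Day Number 2387836; in the Hebrew calendar that is 13 Av 5585 AM.

13 Av 5585 AM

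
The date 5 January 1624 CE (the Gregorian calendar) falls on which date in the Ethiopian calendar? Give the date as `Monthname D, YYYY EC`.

Both dates share Julian Day Number 2314218; in the Ethiopian calendar that is 29 Tahsas 1616 EC.

Tahsas 29, 1616 EC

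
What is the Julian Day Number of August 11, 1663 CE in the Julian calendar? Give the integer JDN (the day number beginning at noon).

2328691

In the Gregorian calendar the same day is 21 August 1663.
JDN 2400001 is 17 November 1858 CE (Gregorian), MJD 0; the target day is −71310 days from there, so JDN = 2328691.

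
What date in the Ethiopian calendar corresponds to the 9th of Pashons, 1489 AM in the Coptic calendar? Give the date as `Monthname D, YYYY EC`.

Ginbot 9, 1765 EC

Julian Day Number of the source date = 2368770.
Converting JDN 2368770 to the Ethiopian calendar gives 9 Ginbot 1765 EC.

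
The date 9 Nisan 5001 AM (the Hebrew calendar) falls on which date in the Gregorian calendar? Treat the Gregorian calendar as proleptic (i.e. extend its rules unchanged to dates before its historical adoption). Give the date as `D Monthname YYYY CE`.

29 March 1241 CE

Both dates share Julian Day Number 2174414; in the Gregorian calendar that is 29 March 1241 CE.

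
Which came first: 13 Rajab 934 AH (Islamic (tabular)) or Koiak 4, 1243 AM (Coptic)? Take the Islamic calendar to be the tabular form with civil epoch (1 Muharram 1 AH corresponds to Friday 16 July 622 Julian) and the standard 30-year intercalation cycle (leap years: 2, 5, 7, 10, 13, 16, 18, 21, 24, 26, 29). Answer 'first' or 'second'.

second

The two dates have Julian Day Numbers 2279253 and 2278763 respectively.
Since 2278763 < 2279253, the second date comes first.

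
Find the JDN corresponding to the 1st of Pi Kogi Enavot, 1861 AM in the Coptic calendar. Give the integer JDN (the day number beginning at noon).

2504755

In the Gregorian calendar the same day is 7 September 2145.
JDN 2400001 is 17 November 1858 CE (Gregorian), MJD 0; the target day is +104754 days from there, so JDN = 2504755.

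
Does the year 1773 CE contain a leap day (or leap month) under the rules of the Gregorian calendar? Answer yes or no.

no

1773 is not divisible by 4, so it is a common year.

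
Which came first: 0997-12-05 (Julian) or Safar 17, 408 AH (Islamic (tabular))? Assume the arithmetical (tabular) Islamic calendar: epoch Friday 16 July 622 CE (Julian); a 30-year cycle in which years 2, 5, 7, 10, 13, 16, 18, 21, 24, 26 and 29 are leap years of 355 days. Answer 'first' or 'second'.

first

First date → JDN 2085551; second date → JDN 2092713.
JDN 2085551 < JDN 2092713, so the first date is earlier.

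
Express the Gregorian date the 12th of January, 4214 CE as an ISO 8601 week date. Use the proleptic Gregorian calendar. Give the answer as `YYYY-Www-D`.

4214-W02-3

The weekday is Wednesday (ISO weekday 3).
That Wednesday belongs to ISO week 2 of ISO year 4214.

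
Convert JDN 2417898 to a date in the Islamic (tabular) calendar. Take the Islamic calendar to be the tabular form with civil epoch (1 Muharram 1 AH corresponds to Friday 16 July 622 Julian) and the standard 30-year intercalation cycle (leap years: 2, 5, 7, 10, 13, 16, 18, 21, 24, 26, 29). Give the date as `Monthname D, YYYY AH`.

JDN 2417898 is 18 November 1907 in the Gregorian calendar.
In the tabular Islamic calendar that day is Shawwal 12, 1325 AH.

Shawwal 12, 1325 AH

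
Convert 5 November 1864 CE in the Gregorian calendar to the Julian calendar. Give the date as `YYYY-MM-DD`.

For dates in this range the Gregorian date is 12 days ahead of the Julian.
5 November 1864 Gregorian − 12 days → 24 October 1864 Julian.

1864-10-24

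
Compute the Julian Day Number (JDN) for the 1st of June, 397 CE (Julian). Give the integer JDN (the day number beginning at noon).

1866214

Equivalently 2 June 397 (proleptic Gregorian).
JDN 2400001 is 17 November 1858 CE (Gregorian), MJD 0; the target day is −533787 days from there, so JDN = 1866214.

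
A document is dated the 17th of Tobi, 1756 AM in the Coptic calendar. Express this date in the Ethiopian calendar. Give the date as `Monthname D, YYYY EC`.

Both dates share Julian Day Number 2466180; in the Ethiopian calendar that is 17 Tir 2032 EC.

Tir 17, 2032 EC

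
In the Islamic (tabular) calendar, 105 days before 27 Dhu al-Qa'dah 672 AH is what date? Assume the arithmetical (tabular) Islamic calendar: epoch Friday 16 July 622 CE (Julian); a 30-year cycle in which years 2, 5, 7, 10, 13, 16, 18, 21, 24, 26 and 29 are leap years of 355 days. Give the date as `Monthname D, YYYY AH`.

Sha'ban 10, 672 AH

Counting 105 days back from JDN 2186541 reaches JDN 2186436, which is Sha'ban 10, 672 AH.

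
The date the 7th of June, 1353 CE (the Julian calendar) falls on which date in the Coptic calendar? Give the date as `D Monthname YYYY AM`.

Both dates share Julian Day Number 2215399; in the Coptic calendar that is 13 Paoni 1069 AM.

13 Paoni 1069 AM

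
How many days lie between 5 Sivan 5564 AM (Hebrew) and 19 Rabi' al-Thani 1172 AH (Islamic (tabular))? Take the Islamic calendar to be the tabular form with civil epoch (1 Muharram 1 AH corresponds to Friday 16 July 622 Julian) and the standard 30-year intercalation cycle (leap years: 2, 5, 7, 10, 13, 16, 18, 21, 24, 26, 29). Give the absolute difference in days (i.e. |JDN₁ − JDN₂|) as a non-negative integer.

First date → JDN 2380092; second date → JDN 2363510.
The interval is |2380092 − 2363510| = 16582 days.

16582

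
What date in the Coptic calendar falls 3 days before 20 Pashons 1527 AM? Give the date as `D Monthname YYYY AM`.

Counting 3 days back from JDN 2382660 reaches JDN 2382657, which is 17 Pashons 1527 AM.

17 Pashons 1527 AM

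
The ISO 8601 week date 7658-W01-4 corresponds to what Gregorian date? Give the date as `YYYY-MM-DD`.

7658-01-03

ISO week 1 of 7658 is the week containing the first Thursday of 7658.
Week 1, day 4 (Thursday) lands on 7658-01-03.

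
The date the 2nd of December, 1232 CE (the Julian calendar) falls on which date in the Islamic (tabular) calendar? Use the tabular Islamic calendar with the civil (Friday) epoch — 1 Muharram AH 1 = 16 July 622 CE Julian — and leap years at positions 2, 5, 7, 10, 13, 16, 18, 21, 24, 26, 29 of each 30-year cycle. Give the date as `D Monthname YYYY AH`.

16 Safar 630 AH

Both dates share Julian Day Number 2171382; in the tabular Islamic calendar that is 16 Safar 630 AH.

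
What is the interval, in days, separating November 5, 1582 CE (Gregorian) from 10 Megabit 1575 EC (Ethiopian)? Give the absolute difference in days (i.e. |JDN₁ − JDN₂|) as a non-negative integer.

131

JDN of the first date = 2299182.
JDN of the second date = 2299313.
|2299313 − 2299182| = 131.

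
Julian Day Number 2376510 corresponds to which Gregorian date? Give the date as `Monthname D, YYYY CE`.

Counting from JDN 2299161 = 15 Oct 1582 gives an offset of 77349 days.

July 24, 1794 CE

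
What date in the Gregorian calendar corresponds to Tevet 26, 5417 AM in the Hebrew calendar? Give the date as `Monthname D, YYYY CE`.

January 11, 1657 CE

Julian Day Number of the source date = 2326278.
Converting JDN 2326278 to the Gregorian calendar gives 11 January 1657 CE.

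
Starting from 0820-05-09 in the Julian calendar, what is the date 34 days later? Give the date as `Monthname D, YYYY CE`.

The starting date is JDN 2020692; 2020692 + 34 = 2020726.
JDN 2020726 corresponds to June 12, 820 CE.

June 12, 820 CE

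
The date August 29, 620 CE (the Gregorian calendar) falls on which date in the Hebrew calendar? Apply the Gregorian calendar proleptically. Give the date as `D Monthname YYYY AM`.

21 Elul 4380 AM

Julian Day Number of the source date = 1947751.
Converting JDN 1947751 to the Hebrew calendar gives 21 Elul 4380 AM.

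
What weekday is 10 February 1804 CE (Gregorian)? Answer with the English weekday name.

Friday

Since JDN mod 7 = 4 (0 = Monday), the day is Friday.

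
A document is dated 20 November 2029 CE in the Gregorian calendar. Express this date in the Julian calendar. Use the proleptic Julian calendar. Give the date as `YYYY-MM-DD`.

2029-11-07

At this point the Julian calendar is 13 days behind the Gregorian.
20 November 2029 Gregorian − 13 days → 7 November 2029 Julian.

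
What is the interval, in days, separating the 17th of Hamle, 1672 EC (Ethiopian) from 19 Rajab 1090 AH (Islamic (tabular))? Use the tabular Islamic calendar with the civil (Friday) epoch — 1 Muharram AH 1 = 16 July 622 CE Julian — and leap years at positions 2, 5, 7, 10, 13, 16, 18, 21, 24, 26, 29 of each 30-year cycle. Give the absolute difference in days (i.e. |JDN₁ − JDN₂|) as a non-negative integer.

330

JDN of the first date = 2334870.
JDN of the second date = 2334540.
|2334540 − 2334870| = 330.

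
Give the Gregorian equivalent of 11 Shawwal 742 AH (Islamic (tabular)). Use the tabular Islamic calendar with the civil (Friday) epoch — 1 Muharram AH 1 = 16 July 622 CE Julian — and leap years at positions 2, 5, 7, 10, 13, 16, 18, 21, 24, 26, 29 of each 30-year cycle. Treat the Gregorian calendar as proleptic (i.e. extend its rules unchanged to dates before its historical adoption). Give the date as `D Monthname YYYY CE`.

Both dates share Julian Day Number 2211302; in the Gregorian calendar that is 28 March 1342 CE.

28 March 1342 CE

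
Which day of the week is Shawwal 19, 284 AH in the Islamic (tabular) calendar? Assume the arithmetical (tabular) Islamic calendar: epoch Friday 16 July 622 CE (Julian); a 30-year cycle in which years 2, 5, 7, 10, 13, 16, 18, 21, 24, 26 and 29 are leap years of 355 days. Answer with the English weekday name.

This is JDN 2049010 (23 November 897 Gregorian).
2049010 ≡ 5 (mod 7); counting from Monday = 0 gives Saturday.

Saturday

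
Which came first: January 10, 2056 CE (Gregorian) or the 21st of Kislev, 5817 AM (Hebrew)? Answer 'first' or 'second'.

first

Converting both to JDN: 2472008 vs 2472332; the smaller is the first.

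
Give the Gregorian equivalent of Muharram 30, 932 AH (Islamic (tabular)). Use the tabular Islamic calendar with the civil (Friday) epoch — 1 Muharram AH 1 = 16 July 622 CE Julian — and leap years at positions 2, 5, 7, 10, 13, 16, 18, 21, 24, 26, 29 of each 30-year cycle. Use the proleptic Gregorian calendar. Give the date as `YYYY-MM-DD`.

1525-11-26

Julian Day Number of the source date = 2278384.
Converting JDN 2278384 to the Gregorian calendar gives 26 November 1525 CE.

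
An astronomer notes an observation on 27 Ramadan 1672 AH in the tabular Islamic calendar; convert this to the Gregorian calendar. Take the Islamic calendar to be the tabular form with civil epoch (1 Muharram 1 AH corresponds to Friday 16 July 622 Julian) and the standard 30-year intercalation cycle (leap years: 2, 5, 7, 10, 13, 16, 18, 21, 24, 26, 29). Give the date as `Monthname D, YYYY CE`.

Julian Day Number of the source date = 2540849.
Converting JDN 2540849 to the Gregorian calendar gives 4 July 2244 CE.

July 4, 2244 CE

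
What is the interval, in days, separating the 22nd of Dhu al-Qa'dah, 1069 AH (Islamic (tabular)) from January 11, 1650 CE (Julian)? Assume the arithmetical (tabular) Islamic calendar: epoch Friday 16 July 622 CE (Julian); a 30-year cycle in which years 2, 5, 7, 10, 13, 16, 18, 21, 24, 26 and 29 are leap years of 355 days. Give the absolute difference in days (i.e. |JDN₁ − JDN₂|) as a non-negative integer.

3489

First date → JDN 2327220; second date → JDN 2323731.
The interval is |2327220 − 2323731| = 3489 days.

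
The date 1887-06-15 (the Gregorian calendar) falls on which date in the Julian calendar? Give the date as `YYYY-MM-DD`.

1887-06-03

For dates in this range the Gregorian date is 12 days ahead of the Julian.
15 June 1887 Gregorian − 12 days → 3 June 1887 Julian.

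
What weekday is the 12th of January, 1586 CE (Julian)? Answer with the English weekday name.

Wednesday

This is JDN 2300356 (22 January 1586 Gregorian).
2300356 ≡ 2 (mod 7); counting from Monday = 0 gives Wednesday.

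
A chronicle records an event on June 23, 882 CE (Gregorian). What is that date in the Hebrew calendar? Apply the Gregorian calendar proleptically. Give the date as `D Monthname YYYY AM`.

Julian Day Number of the source date = 2043378.
Converting JDN 2043378 to the Hebrew calendar gives 29 Sivan 4642 AM.

29 Sivan 4642 AM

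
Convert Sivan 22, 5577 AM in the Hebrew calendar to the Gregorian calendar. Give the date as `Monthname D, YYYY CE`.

June 6, 1817 CE

Julian Day Number of the source date = 2384862.
Converting JDN 2384862 to the Gregorian calendar gives 6 June 1817 CE.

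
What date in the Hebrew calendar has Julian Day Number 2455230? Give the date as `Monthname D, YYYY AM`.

Shevat 18, 5770 AM

JDN 2455230 is 2 February 2010 in the Gregorian calendar.
In the Hebrew calendar that day is Shevat 18, 5770 AM.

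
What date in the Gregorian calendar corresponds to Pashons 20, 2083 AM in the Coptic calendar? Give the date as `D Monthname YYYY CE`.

Both dates share Julian Day Number 2585739; in the Gregorian calendar that is 31 May 2367 CE.

31 May 2367 CE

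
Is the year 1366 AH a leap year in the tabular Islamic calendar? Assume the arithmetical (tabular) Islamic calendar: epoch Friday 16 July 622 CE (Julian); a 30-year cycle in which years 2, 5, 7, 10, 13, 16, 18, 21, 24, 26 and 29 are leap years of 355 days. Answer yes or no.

yes

Year 1366 AH is year 16 of its 30-year cycle; leap positions are 2, 5, 7, 10, 13, 16, 18, 21, 24, 26, 29, so it is a leap year (355 days).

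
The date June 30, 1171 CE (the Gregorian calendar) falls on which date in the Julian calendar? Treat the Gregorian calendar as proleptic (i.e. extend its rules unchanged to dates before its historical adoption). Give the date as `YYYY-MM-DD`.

The Julian–Gregorian offset here is 7 days (Julian trailing).
30 June 1171 Gregorian − 7 days → 23 June 1171 Julian.

1171-06-23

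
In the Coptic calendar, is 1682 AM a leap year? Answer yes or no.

1682 mod 4 = 2; in the Coptic calendar a year is leap when year mod 4 = 3, so it is a common year.

no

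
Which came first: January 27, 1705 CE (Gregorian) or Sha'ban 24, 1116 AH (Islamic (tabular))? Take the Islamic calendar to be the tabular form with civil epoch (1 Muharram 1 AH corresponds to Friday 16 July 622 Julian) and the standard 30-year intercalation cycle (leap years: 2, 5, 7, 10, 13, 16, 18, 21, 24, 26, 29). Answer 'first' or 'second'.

second

Converting both to JDN: 2343825 vs 2343789; the smaller is the second.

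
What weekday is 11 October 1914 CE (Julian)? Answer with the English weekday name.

Equivalently 24 October 1914 Gregorian, JDN 2420430.
Since JDN mod 7 = 5 (0 = Monday), the day is Saturday.

Saturday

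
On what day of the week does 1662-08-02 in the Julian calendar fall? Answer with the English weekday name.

In the Gregorian calendar this is 12 August 1662 (JDN 2328317).
JDN 2328317 mod 7 = 5, and JDN 0 was a Monday, so this is a Saturday.

Saturday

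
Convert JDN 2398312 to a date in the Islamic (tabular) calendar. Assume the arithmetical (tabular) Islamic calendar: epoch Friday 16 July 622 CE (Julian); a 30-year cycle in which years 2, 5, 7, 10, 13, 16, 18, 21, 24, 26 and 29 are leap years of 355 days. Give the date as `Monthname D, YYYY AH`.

Rajab 5, 1270 AH

The Gregorian equivalent of JDN 2398312 is 3 April 1854.
In the tabular Islamic calendar that day is Rajab 5, 1270 AH.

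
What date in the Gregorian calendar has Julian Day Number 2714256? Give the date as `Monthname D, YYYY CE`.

April 13, 2719 CE

Counting from JDN 2299161 = 15 Oct 1582 gives an offset of 415095 days.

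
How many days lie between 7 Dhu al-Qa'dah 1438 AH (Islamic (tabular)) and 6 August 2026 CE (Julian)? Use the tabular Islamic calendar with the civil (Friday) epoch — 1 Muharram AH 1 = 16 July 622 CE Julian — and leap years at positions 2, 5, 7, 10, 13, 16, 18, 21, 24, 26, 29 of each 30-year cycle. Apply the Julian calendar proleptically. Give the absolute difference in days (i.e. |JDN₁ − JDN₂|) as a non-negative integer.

First date → JDN 2457966; second date → JDN 2461272.
The interval is |2457966 − 2461272| = 3306 days.

3306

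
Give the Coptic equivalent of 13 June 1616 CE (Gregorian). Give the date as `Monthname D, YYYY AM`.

Paoni 9, 1332 AM

Both dates share Julian Day Number 2311456; in the Coptic calendar that is 9 Paoni 1332 AM.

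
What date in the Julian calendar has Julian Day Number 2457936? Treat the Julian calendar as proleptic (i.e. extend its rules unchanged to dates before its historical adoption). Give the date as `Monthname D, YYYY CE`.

JDN 2457936 is 1 July 2017 in the Gregorian calendar.
In the Julian calendar that day is June 18, 2017 CE.

June 18, 2017 CE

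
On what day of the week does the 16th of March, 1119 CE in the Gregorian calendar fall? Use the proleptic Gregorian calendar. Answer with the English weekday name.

Sunday

2129840 ≡ 6 (mod 7); counting from Monday = 0 gives Sunday.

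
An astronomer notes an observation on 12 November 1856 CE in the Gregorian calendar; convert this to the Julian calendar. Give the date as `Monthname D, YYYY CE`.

The Julian–Gregorian offset here is 12 days (Julian trailing).
12 November 1856 Gregorian − 12 days → 31 October 1856 Julian.

October 31, 1856 CE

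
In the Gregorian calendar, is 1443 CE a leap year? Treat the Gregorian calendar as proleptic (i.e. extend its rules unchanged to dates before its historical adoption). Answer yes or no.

1443 is not divisible by 4, so it is a common year.

no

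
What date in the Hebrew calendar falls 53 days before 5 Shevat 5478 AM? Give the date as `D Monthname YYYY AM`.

Counting 53 days back from JDN 2348553 reaches JDN 2348500, which is 11 Kislev 5478 AM.

11 Kislev 5478 AM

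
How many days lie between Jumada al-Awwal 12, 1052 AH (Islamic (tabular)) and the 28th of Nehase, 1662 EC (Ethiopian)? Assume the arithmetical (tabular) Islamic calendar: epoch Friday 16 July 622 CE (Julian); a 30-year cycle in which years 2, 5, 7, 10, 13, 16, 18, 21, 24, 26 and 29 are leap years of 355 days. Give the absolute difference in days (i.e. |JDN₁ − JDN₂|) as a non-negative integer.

10250

JDN of the first date = 2321008.
JDN of the second date = 2331258.
|2331258 − 2321008| = 10250.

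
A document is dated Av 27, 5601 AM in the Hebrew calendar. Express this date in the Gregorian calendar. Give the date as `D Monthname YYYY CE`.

Both dates share Julian Day Number 2393697; in the Gregorian calendar that is 14 August 1841 CE.

14 August 1841 CE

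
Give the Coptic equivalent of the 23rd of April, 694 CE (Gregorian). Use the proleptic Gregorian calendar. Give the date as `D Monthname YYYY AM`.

25 Parmouti 410 AM

Julian Day Number of the source date = 1974651.
Converting JDN 1974651 to the Coptic calendar gives 25 Parmouti 410 AM.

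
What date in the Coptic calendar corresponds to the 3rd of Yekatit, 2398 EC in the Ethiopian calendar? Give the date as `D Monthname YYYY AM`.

3 Meshir 2122 AM

Both dates share Julian Day Number 2599877; in the Coptic calendar that is 3 Meshir 2122 AM.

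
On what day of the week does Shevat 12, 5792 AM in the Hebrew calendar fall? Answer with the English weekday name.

Sunday

In the Gregorian calendar this is 25 January 2032 (JDN 2463257).
Since JDN mod 7 = 6 (0 = Monday), the day is Sunday.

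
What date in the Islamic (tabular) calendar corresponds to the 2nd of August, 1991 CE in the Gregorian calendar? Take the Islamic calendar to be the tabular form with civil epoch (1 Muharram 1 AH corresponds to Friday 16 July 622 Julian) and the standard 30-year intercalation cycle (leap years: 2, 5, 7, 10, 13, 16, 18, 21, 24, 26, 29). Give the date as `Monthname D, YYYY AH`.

Muharram 21, 1412 AH

Both dates share Julian Day Number 2448471; in the tabular Islamic calendar that is 21 Muharram 1412 AH.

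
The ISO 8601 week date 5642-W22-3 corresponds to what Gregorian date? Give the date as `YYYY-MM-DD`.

5642-05-28

ISO week 1 of 5642 is the week containing the first Thursday of 5642.
Week 22, day 3 (Wednesday) lands on 5642-05-28.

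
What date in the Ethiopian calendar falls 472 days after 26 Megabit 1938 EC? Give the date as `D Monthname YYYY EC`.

Counting 472 days forward from JDN 2431915 reaches JDN 2432387, which is 13 Hamle 1939 EC.

13 Hamle 1939 EC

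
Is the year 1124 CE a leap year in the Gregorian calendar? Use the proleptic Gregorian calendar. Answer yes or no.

1124 is divisible by 4 and not by 100, so it is a leap year.

yes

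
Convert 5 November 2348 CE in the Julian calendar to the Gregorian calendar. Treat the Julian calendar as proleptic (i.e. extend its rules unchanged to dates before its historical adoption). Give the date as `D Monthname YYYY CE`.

21 November 2348 CE

For dates in this range the Gregorian date is 16 days ahead of the Julian.
5 November 2348 Julian + 16 days → 21 November 2348 Gregorian.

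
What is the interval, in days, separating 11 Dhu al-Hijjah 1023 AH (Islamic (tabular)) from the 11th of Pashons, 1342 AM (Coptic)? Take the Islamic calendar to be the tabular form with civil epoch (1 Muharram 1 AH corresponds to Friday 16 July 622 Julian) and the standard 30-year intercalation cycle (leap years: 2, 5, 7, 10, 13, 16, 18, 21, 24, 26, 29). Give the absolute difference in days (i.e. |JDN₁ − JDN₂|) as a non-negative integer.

JDN of the first date = 2310938.
JDN of the second date = 2315080.
|2315080 − 2310938| = 4142.

4142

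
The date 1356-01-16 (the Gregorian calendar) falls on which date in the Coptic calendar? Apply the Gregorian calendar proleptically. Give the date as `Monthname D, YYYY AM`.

Julian Day Number of the source date = 2216344.
Converting JDN 2216344 to the Coptic calendar gives 12 Tobi 1072 AM.

Tobi 12, 1072 AM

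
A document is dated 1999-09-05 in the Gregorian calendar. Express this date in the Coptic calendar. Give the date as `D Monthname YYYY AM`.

30 Mesori 1715 AM

Julian Day Number of the source date = 2451427.
Converting JDN 2451427 to the Coptic calendar gives 30 Mesori 1715 AM.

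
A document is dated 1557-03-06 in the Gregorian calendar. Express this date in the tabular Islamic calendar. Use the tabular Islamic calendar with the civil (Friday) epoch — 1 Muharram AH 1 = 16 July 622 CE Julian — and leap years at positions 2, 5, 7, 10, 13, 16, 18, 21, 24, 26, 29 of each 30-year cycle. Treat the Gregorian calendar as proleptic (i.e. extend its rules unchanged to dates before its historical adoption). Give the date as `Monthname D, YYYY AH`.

Both dates share Julian Day Number 2289807; in the tabular Islamic calendar that is 24 Rabi' al-Thani 964 AH.

Rabi' al-Thani 24, 964 AH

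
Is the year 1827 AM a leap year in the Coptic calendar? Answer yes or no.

yes

1827 mod 4 = 3; in the Coptic calendar a year is leap when year mod 4 = 3, so it is a leap year.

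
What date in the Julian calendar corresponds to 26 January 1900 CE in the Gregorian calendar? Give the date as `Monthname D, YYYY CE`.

The Julian–Gregorian offset here is 12 days (Julian trailing).
26 January 1900 Gregorian − 12 days → 14 January 1900 Julian.

January 14, 1900 CE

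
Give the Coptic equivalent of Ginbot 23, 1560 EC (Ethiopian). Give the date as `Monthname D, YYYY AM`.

Both dates share Julian Day Number 2293908; in the Coptic calendar that is 23 Pashons 1284 AM.

Pashons 23, 1284 AM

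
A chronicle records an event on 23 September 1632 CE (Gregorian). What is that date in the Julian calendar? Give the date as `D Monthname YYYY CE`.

For dates in this range the Gregorian date is 10 days ahead of the Julian.
23 September 1632 Gregorian − 10 days → 13 September 1632 Julian.

13 September 1632 CE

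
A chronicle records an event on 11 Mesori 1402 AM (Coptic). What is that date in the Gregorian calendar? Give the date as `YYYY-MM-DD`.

1686-08-14

Julian Day Number of the source date = 2337085.
Converting JDN 2337085 to the Gregorian calendar gives 14 August 1686 CE.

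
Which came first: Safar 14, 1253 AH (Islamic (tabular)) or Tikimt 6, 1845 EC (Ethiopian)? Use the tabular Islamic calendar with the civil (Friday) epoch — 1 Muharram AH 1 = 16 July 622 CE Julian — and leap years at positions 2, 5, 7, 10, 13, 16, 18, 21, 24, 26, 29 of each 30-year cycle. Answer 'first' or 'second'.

First date → JDN 2392150; second date → JDN 2397777.
JDN 2392150 < JDN 2397777, so the first date is earlier.

first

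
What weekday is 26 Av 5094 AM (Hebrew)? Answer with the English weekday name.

In the proleptic Gregorian calendar this is 6 August 1334 (JDN 2208511).
JDN 2208511 mod 7 = 4, and JDN 0 was a Monday, so this is a Friday.

Friday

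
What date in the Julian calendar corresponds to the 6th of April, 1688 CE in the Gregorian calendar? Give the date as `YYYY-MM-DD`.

The Julian–Gregorian offset here is 10 days (Julian trailing).
6 April 1688 Gregorian − 10 days → 27 March 1688 Julian.

1688-03-27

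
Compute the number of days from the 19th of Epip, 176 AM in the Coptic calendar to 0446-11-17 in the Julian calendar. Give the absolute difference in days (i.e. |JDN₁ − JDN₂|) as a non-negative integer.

4987

JDN of the first date = 1889267.
JDN of the second date = 1884280.
|1884280 − 1889267| = 4987.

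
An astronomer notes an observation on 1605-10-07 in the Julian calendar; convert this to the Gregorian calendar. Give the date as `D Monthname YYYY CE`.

17 October 1605 CE

For dates in this range the Gregorian date is 10 days ahead of the Julian.
7 October 1605 Julian + 10 days → 17 October 1605 Gregorian.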